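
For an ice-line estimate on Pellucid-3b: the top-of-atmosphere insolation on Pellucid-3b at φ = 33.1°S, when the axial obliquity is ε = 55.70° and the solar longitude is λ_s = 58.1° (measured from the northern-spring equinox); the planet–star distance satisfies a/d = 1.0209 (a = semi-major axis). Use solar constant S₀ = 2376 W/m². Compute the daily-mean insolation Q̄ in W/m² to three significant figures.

Q̄ ≈ 97.1 W/m²

Solar declination: sin δ = sin ε · sin λ_s = sin 55.70° × sin 58.1° = 0.70133, so δ = +44.534°.
cos H₀ = −tan(-33.1°) tan(+44.534°) = 0.6414, H₀ = 0.8745 rad.
Bracket: H₀ sin φ sin δ + cos φ cos δ sin H₀ = 0.8745×-0.54610×0.70133 + 0.83772×0.71283×0.76723 = -0.334930 + 0.458153 = 0.123223.
Inverse-square distance factor (a/d)² = 1.0209² = 1.042237.
Q̄ = (S₀/π) × 1.042237 × [bracket] = (2376/π) × 1.042237 × 0.123223 = 97.13 W/m².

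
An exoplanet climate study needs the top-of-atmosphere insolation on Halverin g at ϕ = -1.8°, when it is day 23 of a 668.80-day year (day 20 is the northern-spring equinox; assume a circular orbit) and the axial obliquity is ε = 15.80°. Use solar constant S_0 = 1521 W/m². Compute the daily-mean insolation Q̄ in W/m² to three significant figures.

Solar longitude: L_s = 360° × (23 − 20)/668.80 = 1.615°.
sin δ = sin 15.80° × sin 1.615° = 0.00767, so δ = +0.440°.
cos h₀ = −tan(-1.8°) tan(+0.440°) = 0.0002, h₀ = 1.5706 rad.
Bracket: h₀ sin ϕ sin δ + cos ϕ cos δ sin h₀ = 1.5706×-0.03141×0.00767 + 0.99951×0.99997×1.00000 = -0.000378 + 0.999480 = 0.999102.
Q̄ = (S_0/π) × [bracket] = (1521/π) × 0.999102 = 483.7 W/m².

Q̄ ≈ 484 W/m²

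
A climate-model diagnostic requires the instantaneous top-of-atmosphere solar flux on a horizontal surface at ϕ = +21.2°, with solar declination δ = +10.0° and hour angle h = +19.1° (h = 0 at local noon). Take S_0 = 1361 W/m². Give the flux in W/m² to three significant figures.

cos θ_z = sin ϕ sin δ + cos ϕ cos δ cos h = 0.062795 + 0.867614 = 0.930409.
Flux = S_0 · cos θ_z = 1361 × 0.930409 = 1266 W/m².

1.27e+03 W/m²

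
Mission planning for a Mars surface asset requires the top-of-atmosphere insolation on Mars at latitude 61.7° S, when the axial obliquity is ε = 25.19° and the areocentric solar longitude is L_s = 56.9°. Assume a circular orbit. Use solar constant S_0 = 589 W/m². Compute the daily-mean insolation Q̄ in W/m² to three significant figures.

Q̄ ≈ 12.5 W/m²

sin δ = sin 25.19° × sin 56.9° = 0.35655, so δ = +20.889°.
cos h₀ = −tan(-61.7°) tan(+20.889°) = 0.7088, h₀ = 0.7830 rad.
Bracket: h₀ sin ϕ sin δ + cos ϕ cos δ sin h₀ = 0.7830×-0.88048×0.35655 + 0.47409×0.93428×0.70544 = -0.245811 + 0.312463 = 0.066652.
Q̄ = (S_0/π) × [bracket] = (589/π) × 0.066652 = 12.50 W/m².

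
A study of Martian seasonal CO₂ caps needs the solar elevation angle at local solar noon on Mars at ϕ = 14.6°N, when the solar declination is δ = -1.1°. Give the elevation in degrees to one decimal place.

At local noon the hour angle is zero, so the zenith angle equals |ϕ − δ| = |+14.6° − (-1.100°)| = 15.700°.
Elevation = 90° − 15.700° = 74.3°.

74.3°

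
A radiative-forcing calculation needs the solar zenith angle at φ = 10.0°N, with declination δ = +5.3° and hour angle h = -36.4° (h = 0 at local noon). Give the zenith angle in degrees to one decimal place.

cos θ_z = sin φ sin δ + cos φ cos δ cos h = 0.016040 + 0.789277 = 0.805317.
θ_z = arccos(0.805317) = 36.4°.

θ_z = 36.4°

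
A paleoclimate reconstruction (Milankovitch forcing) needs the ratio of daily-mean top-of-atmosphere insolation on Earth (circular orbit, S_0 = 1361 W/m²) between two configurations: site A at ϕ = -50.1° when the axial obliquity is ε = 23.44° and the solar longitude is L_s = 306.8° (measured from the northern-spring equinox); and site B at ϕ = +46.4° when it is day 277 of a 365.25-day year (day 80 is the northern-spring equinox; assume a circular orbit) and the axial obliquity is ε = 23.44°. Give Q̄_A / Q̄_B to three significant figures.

Q̄_A / Q̄_B ≈ 1.80

— Configuration A (ϕ=-50.1°):
Solar declination: sin δ = sin ε · sin L_s = sin 23.44° × sin 306.8° = -0.31852, so δ = -18.574°.
cos h₀ = −tan(-50.1°) tan(-18.574°) = -0.4019, h₀ = 1.9844 rad.
Bracket: h₀ sin ϕ sin δ + cos ϕ cos δ sin h₀ = 1.9844×-0.76717×-0.31852 + 0.64145×0.94792×0.91569 = 0.484906 + 0.556779 = 1.041685.
Q̄ = (S_0/π) × [bracket] = (1361/π) × 1.041685 = 451.28 W/m².
— Configuration B (ϕ=+46.4°):
Solar longitude: L_s = 360° × (277 − 80)/365.25 = 194.168°.
sin δ = sin 23.44° × sin 194.168° = -0.09737, so δ = -5.588°.
cos h₀ = −tan(+46.4°) tan(-5.588°) = 0.1027, h₀ = 1.4679 rad.
Bracket: h₀ sin ϕ sin δ + cos ϕ cos δ sin h₀ = 1.4679×0.72417×-0.09737 + 0.68962×0.99525×0.99471 = -0.103505 + 0.682714 = 0.579209.
Q̄ = (S_0/π) × [bracket] = (1361/π) × 0.579209 = 250.92 W/m².
Ratio Q̄_A / Q̄_B = 451.28 / 250.92 = 1.799.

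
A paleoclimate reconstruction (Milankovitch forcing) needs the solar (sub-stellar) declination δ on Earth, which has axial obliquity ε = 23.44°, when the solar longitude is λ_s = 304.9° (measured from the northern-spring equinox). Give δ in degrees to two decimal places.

sin δ = sin ε · sin λ_s = sin 23.44° × sin 304.9° = -0.326247.
δ = arcsin(-0.326247) = -19.04°.

δ = -19.04°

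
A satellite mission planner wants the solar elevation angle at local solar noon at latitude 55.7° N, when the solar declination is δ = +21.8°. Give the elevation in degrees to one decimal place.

At local noon the hour angle is zero, so the zenith angle equals |φ − δ| = |+55.7° − (+21.800°)| = 33.900°.
Elevation = 90° − 33.900° = 56.1°.

56.1°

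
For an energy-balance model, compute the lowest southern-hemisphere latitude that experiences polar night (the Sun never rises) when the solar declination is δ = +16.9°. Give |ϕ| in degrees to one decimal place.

|ϕ| = 73.1°

Polar night requires cos h₀ = −tan ϕ tan δ ≥ 1, i.e. tan ϕ tan δ ≤ −1.
The boundary is |tan ϕ| · |tan δ| = 1, so |ϕ| = 90° − |δ| = 90° − 16.9° = 73.1° in the southern hemisphere.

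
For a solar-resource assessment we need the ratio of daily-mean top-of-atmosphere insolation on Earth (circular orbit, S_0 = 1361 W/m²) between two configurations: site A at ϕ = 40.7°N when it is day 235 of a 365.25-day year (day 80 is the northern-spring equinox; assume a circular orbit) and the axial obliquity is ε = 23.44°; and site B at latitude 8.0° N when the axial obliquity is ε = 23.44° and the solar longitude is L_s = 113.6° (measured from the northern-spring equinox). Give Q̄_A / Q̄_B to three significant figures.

Q̄_A / Q̄_B ≈ 0.938

— Configuration A (ϕ=+40.7°):
Solar longitude: L_s = 360° × (235 − 80)/365.25 = 152.772°.
sin δ = sin 23.44° × sin 152.772° = 0.18200, so δ = +10.486°.
cos h₀ = −tan(+40.7°) tan(+10.486°) = -0.1592, h₀ = 1.7307 rad.
Bracket: h₀ sin ϕ sin δ + cos ϕ cos δ sin h₀ = 1.7307×0.65210×0.18200 + 0.75813×0.98330×0.98725 = 0.205403 + 0.735964 = 0.941367.
Q̄ = (S_0/π) × [bracket] = (1361/π) × 0.941367 = 407.82 W/m².
— Configuration B (ϕ=+8.0°):
Solar declination: sin δ = sin ε · sin L_s = sin 23.44° × sin 113.6° = 0.36452, so δ = +21.378°.
cos h₀ = −tan(+8.0°) tan(+21.378°) = -0.0550, h₀ = 1.6258 rad.
Bracket: h₀ sin ϕ sin δ + cos ϕ cos δ sin h₀ = 1.6258×0.13917×0.36452 + 0.99027×0.93120×0.99849 = 0.082477 + 0.920747 = 1.003224.
Q̄ = (S_0/π) × [bracket] = (1361/π) × 1.003224 = 434.62 W/m².
Ratio Q̄_A / Q̄_B = 407.82 / 434.62 = 0.9383.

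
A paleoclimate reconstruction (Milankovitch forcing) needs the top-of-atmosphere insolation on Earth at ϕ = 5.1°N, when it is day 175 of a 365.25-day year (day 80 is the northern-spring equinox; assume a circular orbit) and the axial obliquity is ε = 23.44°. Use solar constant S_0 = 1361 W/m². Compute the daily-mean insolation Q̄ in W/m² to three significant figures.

Solar longitude: L_s = 360° × (175 − 80)/365.25 = 93.634°.
sin δ = sin 23.44° × sin 93.634° = 0.39699, so δ = +23.390°.
cos h₀ = −tan(+5.1°) tan(+23.390°) = -0.0386, h₀ = 1.6094 rad.
Bracket: h₀ sin ϕ sin δ + cos ϕ cos δ sin h₀ = 1.6094×0.08889×0.39699 + 0.99604×0.91782×0.99925 = 0.056793 + 0.913500 = 0.970293.
Q̄ = (S_0/π) × [bracket] = (1361/π) × 0.970293 = 420.4 W/m².

Q̄ ≈ 420 W/m²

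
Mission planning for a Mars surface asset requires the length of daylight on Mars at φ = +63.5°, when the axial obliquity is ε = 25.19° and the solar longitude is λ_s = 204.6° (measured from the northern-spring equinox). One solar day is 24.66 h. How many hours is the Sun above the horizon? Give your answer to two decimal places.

9.43 h

Solar declination: sin δ = sin ε · sin λ_s = sin 25.19° × sin 204.6° = -0.17718, so δ = -10.205°.
cos H₀ = −tan φ · tan δ = −tan(+63.5°) × tan(-10.205°) = 0.3611, so H₀ = 1.2014 rad = 68.83°.
Daylight = 2H₀/(2π) × 24.66 h = (1.2014/π) × 24.66 = 9.43 h.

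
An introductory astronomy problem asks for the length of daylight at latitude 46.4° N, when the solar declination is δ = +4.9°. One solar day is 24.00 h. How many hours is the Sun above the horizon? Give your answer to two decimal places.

cos H₀ = −tan φ · tan δ = −tan(+46.4°) × tan(+4.900°) = -0.0900, so H₀ = 1.6609 rad = 95.17°.
Daylight = 2H₀/(2π) × 24.00 h = (1.6609/π) × 24.00 = 12.69 h.

12.69 h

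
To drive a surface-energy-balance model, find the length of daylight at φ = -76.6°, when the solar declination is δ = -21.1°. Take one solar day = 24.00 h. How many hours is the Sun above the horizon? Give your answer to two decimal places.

24.00 h

Sunrise equation: cos H₀ = −tan φ · tan δ = -1.6197 ≤ −1, so the Sun never sets (polar day) and H₀ = π.
Daylight = 2H₀/(2π) × 24.00 h = (3.1416/π) × 24.00 = 24.00 h.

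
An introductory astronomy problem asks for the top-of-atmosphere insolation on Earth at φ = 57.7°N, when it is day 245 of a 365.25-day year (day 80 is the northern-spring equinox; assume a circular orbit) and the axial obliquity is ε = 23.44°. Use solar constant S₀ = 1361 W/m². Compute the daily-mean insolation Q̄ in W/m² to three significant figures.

Q̄ ≈ 302 W/m²

Solar longitude: λ_s = 360° × (245 − 80)/365.25 = 162.628°.
sin δ = sin 23.44° × sin 162.628° = 0.11877, so δ = +6.821°.
cos H₀ = −tan(+57.7°) tan(+6.821°) = -0.1892, H₀ = 1.7612 rad.
Bracket: H₀ sin φ sin δ + cos φ cos δ sin H₀ = 1.7612×0.84526×0.11877 + 0.53435×0.99292×0.98194 = 0.176810 + 0.520985 = 0.697795.
Q̄ = (S₀/π) × [bracket] = (1361/π) × 0.697795 = 302.3 W/m².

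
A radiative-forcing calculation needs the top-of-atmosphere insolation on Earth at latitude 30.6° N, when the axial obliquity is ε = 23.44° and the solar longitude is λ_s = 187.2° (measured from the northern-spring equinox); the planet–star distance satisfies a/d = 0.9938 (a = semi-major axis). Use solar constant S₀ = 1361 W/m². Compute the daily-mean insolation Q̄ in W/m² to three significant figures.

Solar declination: sin δ = sin ε · sin λ_s = sin 23.44° × sin 187.2° = -0.04986, so δ = -2.858°.
cos H₀ = −tan(+30.6°) tan(-2.858°) = 0.0295, H₀ = 1.5413 rad.
Bracket: H₀ sin φ sin δ + cos φ cos δ sin H₀ = 1.5413×0.50904×-0.04986 + 0.86074×0.99876×0.99956 = -0.039119 + 0.859294 = 0.820175.
Inverse-square distance factor (a/d)² = 0.9938² = 0.987638.
Q̄ = (S₀/π) × 0.987638 × [bracket] = (1361/π) × 0.987638 × 0.820175 = 350.9 W/m².

Q̄ ≈ 351 W/m²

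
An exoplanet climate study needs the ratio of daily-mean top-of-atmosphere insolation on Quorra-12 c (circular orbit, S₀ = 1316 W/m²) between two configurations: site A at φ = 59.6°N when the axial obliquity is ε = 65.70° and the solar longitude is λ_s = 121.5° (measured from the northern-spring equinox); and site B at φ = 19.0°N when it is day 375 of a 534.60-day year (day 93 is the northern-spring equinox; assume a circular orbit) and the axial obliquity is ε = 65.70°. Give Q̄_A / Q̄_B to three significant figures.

— Configuration A (φ=+59.6°):
Solar declination: sin δ = sin ε · sin λ_s = sin 65.70° × sin 121.5° = 0.77710, so δ = +50.996°.
cos H₀ = −tan(+59.6°) tan(+50.996°) = -2.1045 ≤ −1 ⇒ polar day, H₀ = π.
Bracket: H₀ sin φ sin δ + cos φ cos δ sin H₀ = 3.1416×0.86251×0.77710 + 0.50603×0.62938×0.00000 = 2.105678 + 0.000000 = 2.105678.
Q̄ = (S₀/π) × [bracket] = (1316/π) × 2.105678 = 882.06 W/m².
— Configuration B (φ=+19.0°):
Solar longitude: λ_s = 360° × (375 − 93)/534.60 = 189.899°.
sin δ = sin 65.70° × sin 189.899° = -0.15668, so δ = -9.014°.
cos H₀ = −tan(+19.0°) tan(-9.014°) = 0.0546, H₀ = 1.5161 rad.
Bracket: H₀ sin φ sin δ + cos φ cos δ sin H₀ = 1.5161×0.32557×-0.15668 + 0.94552×0.98765×0.99851 = -0.077337 + 0.932451 = 0.855114.
Q̄ = (S₀/π) × [bracket] = (1316/π) × 0.855114 = 358.20 W/m².
Ratio Q̄_A / Q̄_B = 882.06 / 358.20 = 2.462.

Q̄_A / Q̄_B ≈ 2.46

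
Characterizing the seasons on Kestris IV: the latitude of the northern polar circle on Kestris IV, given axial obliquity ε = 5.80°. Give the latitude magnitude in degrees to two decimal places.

84.20°

The polar circle is the lowest latitude that experiences at least one full rotation of continuous daylight at the northern-summer solstice; it lies at |φ| = 90° − ε = 90° − 5.80° = 84.20°.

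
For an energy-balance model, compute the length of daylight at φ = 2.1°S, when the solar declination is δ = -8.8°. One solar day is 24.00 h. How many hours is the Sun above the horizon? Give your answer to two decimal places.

cos H₀ = −tan φ · tan δ = −tan(-2.1°) × tan(-8.800°) = -0.0057, so H₀ = 1.5765 rad = 90.33°.
Daylight = 2H₀/(2π) × 24.00 h = (1.5765/π) × 24.00 = 12.04 h.

12.04 h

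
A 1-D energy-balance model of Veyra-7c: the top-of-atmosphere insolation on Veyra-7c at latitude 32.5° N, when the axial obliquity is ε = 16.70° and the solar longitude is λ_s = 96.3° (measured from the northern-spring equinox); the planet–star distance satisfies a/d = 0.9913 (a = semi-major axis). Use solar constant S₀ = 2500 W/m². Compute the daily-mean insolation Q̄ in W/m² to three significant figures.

Solar declination: sin δ = sin ε · sin λ_s = sin 16.70° × sin 96.3° = 0.28563, so δ = +16.596°.
cos H₀ = −tan(+32.5°) tan(+16.596°) = -0.1899, H₀ = 1.7618 rad.
Bracket: H₀ sin φ sin δ + cos φ cos δ sin H₀ = 1.7618×0.53730×0.28563 + 0.84339×0.95834×0.98181 = 0.270382 + 0.793552 = 1.063934.
Inverse-square distance factor (a/d)² = 0.9913² = 0.982676.
Q̄ = (S₀/π) × 0.982676 × [bracket] = (2500/π) × 0.982676 × 1.063934 = 832.0 W/m².

Q̄ ≈ 832 W/m²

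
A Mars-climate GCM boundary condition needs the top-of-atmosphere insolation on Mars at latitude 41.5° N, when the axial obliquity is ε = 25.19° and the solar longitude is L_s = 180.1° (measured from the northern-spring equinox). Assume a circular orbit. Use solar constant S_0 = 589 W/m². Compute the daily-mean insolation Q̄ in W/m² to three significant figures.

Solar declination: sin δ = sin ε · sin L_s = sin 25.19° × sin 180.1° = -0.00074, so δ = -0.043°.
cos h₀ = −tan(+41.5°) tan(-0.043°) = 0.0007, h₀ = 1.5701 rad.
Bracket: h₀ sin ϕ sin δ + cos ϕ cos δ sin h₀ = 1.5701×0.66262×-0.00074 + 0.74896×1.00000×1.00000 = -0.000770 + 0.748960 = 0.748190.
Q̄ = (S_0/π) × [bracket] = (589/π) × 0.748190 = 140.3 W/m².

Q̄ ≈ 140 W/m²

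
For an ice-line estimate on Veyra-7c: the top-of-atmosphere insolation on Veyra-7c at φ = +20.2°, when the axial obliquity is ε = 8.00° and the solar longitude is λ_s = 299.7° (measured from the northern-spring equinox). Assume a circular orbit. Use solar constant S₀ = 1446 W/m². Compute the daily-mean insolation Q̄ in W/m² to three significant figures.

Q̄ ≈ 399 W/m²

Solar declination: sin δ = sin ε · sin λ_s = sin 8.00° × sin 299.7° = -0.12089, so δ = -6.943°.
cos H₀ = −tan(+20.2°) tan(-6.943°) = 0.0448, H₀ = 1.5260 rad.
Bracket: H₀ sin φ sin δ + cos φ cos δ sin H₀ = 1.5260×0.34530×-0.12089 + 0.93849×0.99267×0.99900 = -0.063700 + 0.930679 = 0.866979.
Q̄ = (S₀/π) × [bracket] = (1446/π) × 0.866979 = 399.0 W/m².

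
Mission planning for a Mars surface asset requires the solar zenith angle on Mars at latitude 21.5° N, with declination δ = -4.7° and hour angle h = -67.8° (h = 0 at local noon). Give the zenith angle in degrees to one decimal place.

θ_z = 71.3°

cos θ_z = sin φ sin δ + cos φ cos δ cos h = -0.030031 + 0.350368 = 0.320337.
θ_z = arccos(0.320337) = 71.3°.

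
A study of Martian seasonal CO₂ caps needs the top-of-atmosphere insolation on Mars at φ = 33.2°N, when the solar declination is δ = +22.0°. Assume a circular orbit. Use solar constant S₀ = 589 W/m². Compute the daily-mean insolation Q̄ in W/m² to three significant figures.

cos H₀ = −tan(+33.2°) tan(+22.000°) = -0.2644, H₀ = 1.8384 rad.
Bracket: H₀ sin φ sin δ + cos φ cos δ sin H₀ = 1.8384×0.54756×0.37461 + 0.83676×0.92718×0.96442 = 0.377095 + 0.748223 = 1.125318.
Q̄ = (S₀/π) × [bracket] = (589/π) × 1.125318 = 211.0 W/m².

Q̄ ≈ 211 W/m²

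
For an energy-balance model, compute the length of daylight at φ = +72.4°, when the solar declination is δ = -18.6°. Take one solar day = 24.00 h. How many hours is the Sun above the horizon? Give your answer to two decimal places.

cos H₀ = −tan φ · tan δ = 1.0609 ≥ 1, so the Sun never rises (polar night) and H₀ = 0.
Daylight = 2H₀/(2π) × 24.00 h = (0.0000/π) × 24.00 = 0.00 h.

0.00 h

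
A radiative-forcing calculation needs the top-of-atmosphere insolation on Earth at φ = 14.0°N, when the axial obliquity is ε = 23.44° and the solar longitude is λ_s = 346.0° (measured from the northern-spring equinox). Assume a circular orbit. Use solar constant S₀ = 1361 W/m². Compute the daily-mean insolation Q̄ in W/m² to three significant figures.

Q̄ ≈ 403 W/m²

Solar declination: sin δ = sin ε · sin λ_s = sin 23.44° × sin 346.0° = -0.09623, so δ = -5.522°.
cos H₀ = −tan(+14.0°) tan(-5.522°) = 0.0241, H₀ = 1.5467 rad.
Bracket: H₀ sin φ sin δ + cos φ cos δ sin H₀ = 1.5467×0.24192×-0.09623 + 0.97030×0.99536×0.99971 = -0.036007 + 0.965518 = 0.929511.
Q̄ = (S₀/π) × [bracket] = (1361/π) × 0.929511 = 402.7 W/m².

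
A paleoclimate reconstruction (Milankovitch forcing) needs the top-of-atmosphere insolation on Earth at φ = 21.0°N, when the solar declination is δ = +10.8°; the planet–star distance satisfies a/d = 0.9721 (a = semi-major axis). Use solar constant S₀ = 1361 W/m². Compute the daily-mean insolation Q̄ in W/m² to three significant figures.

cos H₀ = −tan(+21.0°) tan(+10.800°) = -0.0732, H₀ = 1.6441 rad.
Bracket: H₀ sin φ sin δ + cos φ cos δ sin H₀ = 1.6441×0.35837×0.18738 + 0.93358×0.98229×0.99732 = 0.110404 + 0.914589 = 1.024993.
Inverse-square distance factor (a/d)² = 0.9721² = 0.944978.
Q̄ = (S₀/π) × 0.944978 × [bracket] = (1361/π) × 0.944978 × 1.024993 = 419.6 W/m².

Q̄ ≈ 420 W/m²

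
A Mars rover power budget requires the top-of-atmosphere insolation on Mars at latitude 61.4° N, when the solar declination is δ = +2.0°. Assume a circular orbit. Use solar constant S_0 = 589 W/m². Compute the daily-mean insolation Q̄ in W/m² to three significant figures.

cos h₀ = −tan(+61.4°) tan(+2.000°) = -0.0640, h₀ = 1.6349 rad.
Bracket: h₀ sin ϕ sin δ + cos ϕ cos δ sin h₀ = 1.6349×0.87798×0.03490 + 0.47869×0.99939×0.99795 = 0.050096 + 0.477417 = 0.527513.
Q̄ = (S_0/π) × [bracket] = (589/π) × 0.527513 = 98.90 W/m².

Q̄ ≈ 98.9 W/m²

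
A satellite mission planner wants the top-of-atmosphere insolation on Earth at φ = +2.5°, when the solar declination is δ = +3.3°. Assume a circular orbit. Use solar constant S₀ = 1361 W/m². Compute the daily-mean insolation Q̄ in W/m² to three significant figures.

Q̄ ≈ 434 W/m²

cos H₀ = −tan(+2.5°) tan(+3.300°) = -0.0025, H₀ = 1.5733 rad.
Bracket: H₀ sin φ sin δ + cos φ cos δ sin H₀ = 1.5733×0.04362×0.05756 + 0.99905×0.99834×1.00000 = 0.003950 + 0.997392 = 1.001342.
Q̄ = (S₀/π) × [bracket] = (1361/π) × 1.001342 = 433.8 W/m².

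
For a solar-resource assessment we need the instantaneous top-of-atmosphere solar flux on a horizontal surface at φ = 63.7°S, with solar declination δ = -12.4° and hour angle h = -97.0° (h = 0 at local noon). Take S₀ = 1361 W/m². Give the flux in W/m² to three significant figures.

cos θ_z = sin φ sin δ + cos φ cos δ cos h = 0.192507 + -0.052737 = 0.139770.
Flux = S₀ · cos θ_z = 1361 × 0.139770 = 190.2 W/m².

190 W/m²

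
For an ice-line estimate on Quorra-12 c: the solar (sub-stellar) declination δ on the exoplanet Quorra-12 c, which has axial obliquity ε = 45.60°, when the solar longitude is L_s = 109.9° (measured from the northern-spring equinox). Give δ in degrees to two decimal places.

δ = +42.21°

sin δ = sin ε · sin L_s = sin 45.60° × sin 109.9° = 0.671810.
δ = arcsin(0.671810) = +42.21°.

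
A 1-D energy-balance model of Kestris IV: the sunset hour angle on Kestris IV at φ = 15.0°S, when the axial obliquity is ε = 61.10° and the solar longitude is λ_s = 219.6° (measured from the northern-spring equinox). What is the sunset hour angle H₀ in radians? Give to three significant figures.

Solar declination: sin δ = sin ε · sin λ_s = sin 61.10° × sin 219.6° = -0.55804, so δ = -33.921°.
cos H₀ = −tan φ · tan δ = −tan(-15.0°) × tan(-33.921°) = -0.1802, so H₀ = 1.7520 rad = 100.38°.

H₀ = 1.75 rad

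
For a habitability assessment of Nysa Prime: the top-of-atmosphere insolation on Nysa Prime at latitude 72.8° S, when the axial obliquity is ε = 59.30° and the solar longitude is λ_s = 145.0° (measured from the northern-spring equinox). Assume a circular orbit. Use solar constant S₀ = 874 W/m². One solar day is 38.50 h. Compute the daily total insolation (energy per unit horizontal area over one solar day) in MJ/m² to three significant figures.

0.00 MJ/m²

Solar declination: sin δ = sin ε · sin λ_s = sin 59.30° × sin 145.0° = 0.49319, so δ = +29.551°.
cos H₀ = −tan(-72.8°) tan(+29.551°) = 1.8315 ≥ 1 ⇒ polar night, H₀ = 0 and Q̄ = 0.
Daily total = Q̄ × 38.50 h × 3600 s/h = 0.00 MJ/m².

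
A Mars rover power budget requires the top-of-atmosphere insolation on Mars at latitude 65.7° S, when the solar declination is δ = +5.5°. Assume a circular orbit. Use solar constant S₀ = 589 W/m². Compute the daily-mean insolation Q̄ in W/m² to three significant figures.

cos H₀ = −tan(-65.7°) tan(+5.500°) = 0.2133, H₀ = 1.3559 rad.
Bracket: H₀ sin φ sin δ + cos φ cos δ sin H₀ = 1.3559×-0.91140×0.09585 + 0.41151×0.99540×0.97700 = -0.118448 + 0.400196 = 0.281748.
Q̄ = (S₀/π) × [bracket] = (589/π) × 0.281748 = 52.82 W/m².

Q̄ ≈ 52.8 W/m²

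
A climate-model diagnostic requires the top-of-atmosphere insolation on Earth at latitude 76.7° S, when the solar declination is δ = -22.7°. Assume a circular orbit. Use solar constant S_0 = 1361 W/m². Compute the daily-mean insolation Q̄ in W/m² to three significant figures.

cos h₀ = −tan(-76.7°) tan(-22.700°) = -1.7696 ≤ −1 ⇒ polar day, h₀ = π.
Bracket: h₀ sin ϕ sin δ + cos ϕ cos δ sin h₀ = 3.1416×-0.97318×-0.38591 + 0.23005×0.92254×0.00000 = 1.179859 + 0.000000 = 1.179859.
Q̄ = (S_0/π) × [bracket] = (1361/π) × 1.179859 = 511.1 W/m².

Q̄ ≈ 511 W/m²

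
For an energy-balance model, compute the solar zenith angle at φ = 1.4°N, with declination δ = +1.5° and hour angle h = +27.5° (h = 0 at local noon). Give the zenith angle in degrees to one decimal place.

θ_z = 27.5°

cos θ_z = sin φ sin δ + cos φ cos δ cos h = 0.000640 + 0.886442 = 0.887082.
θ_z = arccos(0.887082) = 27.5°.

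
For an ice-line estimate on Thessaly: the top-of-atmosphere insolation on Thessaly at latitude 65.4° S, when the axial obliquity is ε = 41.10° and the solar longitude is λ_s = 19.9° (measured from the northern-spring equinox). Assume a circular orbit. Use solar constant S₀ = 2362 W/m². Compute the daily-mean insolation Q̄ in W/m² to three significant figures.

Solar declination: sin δ = sin ε · sin λ_s = sin 41.10° × sin 19.9° = 0.22376, so δ = +12.930°.
cos H₀ = −tan(-65.4°) tan(+12.930°) = 0.5014, H₀ = 1.0455 rad.
Bracket: H₀ sin φ sin δ + cos φ cos δ sin H₀ = 1.0455×-0.90924×0.22376 + 0.41628×0.97464×0.86519 = -0.212709 + 0.351028 = 0.138319.
Q̄ = (S₀/π) × [bracket] = (2362/π) × 0.138319 = 104.0 W/m².

Q̄ ≈ 104 W/m²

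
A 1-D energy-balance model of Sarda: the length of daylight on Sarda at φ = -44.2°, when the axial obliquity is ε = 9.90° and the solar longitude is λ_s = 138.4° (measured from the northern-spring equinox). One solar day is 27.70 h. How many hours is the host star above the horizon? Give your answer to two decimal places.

12.86 h

Solar declination: sin δ = sin ε · sin λ_s = sin 9.90° × sin 138.4° = 0.11415, so δ = +6.554°.
cos H₀ = −tan φ · tan δ = −tan(-44.2°) × tan(+6.554°) = 0.1117, so H₀ = 1.4588 rad = 83.58°.
Daylight = 2H₀/(2π) × 27.70 h = (1.4588/π) × 27.70 = 12.86 h.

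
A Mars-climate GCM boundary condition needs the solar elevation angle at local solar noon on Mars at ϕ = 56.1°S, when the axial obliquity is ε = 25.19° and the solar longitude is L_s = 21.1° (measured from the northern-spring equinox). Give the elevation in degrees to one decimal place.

Solar declination: sin δ = sin ε · sin L_s = sin 25.19° × sin 21.1° = 0.15322, so δ = +8.814°.
At local noon the hour angle is zero, so the zenith angle equals |ϕ − δ| = |-56.1° − (+8.814°)| = 64.914°.
Elevation = 90° − 64.914° = 25.1°.

25.1°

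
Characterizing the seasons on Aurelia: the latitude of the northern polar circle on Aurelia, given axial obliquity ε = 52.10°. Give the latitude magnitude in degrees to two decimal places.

37.90°

The polar circle is the lowest latitude that experiences at least one full rotation of continuous daylight at the northern-summer solstice; it lies at |φ| = 90° − ε = 90° − 52.10° = 37.90°.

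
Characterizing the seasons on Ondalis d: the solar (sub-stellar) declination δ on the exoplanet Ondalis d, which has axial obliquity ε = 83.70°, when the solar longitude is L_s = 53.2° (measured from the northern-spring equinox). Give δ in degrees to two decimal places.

δ = +52.74°

sin δ = sin ε · sin L_s = sin 83.70° × sin 53.2° = 0.795896.
δ = arcsin(0.795896) = +52.74°.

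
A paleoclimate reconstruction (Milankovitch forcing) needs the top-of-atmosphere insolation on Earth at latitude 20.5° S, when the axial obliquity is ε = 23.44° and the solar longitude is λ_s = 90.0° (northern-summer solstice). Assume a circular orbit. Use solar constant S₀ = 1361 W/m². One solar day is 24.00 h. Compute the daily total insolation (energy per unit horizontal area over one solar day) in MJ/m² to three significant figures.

Solar declination: sin δ = sin ε · sin λ_s = sin 23.44° × sin 90.0° = 0.39779, so δ = +23.440°.
cos H₀ = −tan(-20.5°) tan(+23.440°) = 0.1621, H₀ = 1.4080 rad.
Bracket: H₀ sin φ sin δ + cos φ cos δ sin H₀ = 1.4080×-0.35021×0.39779 + 0.93667×0.91748×0.98677 = -0.196149 + 0.848006 = 0.651857.
Q̄ = (S₀/π) × [bracket] = (1361/π) × 0.651857 = 282.40 W/m².
Daily total = Q̄ × 24.00 h × 3600 s/h = 282.40 × 24.00 × 3600 / 10⁶ = 24.40 MJ/m².

24.4 MJ/m²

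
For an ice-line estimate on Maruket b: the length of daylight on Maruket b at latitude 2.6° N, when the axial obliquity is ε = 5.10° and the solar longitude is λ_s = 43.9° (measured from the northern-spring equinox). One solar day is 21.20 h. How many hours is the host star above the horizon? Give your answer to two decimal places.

10.62 h

Solar declination: sin δ = sin ε · sin λ_s = sin 5.10° × sin 43.9° = 0.06164, so δ = +3.534°.
cos H₀ = −tan φ · tan δ = −tan(+2.6°) × tan(+3.534°) = -0.0028, so H₀ = 1.5736 rad = 90.16°.
Daylight = 2H₀/(2π) × 21.20 h = (1.5736/π) × 21.20 = 10.62 h.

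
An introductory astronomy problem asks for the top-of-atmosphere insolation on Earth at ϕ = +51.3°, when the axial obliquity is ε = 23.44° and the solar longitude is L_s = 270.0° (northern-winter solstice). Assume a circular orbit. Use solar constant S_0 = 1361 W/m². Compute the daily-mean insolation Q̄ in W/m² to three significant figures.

Solar declination: sin δ = sin ε · sin L_s = sin 23.44° × sin 270.0° = -0.39779, so δ = -23.440°.
cos h₀ = −tan(+51.3°) tan(-23.440°) = 0.5412, h₀ = 0.9990 rad.
Bracket: h₀ sin ϕ sin δ + cos ϕ cos δ sin h₀ = 0.9990×0.78043×-0.39779 + 0.62524×0.91748×0.84091 = -0.310137 + 0.482384 = 0.172247.
Q̄ = (S_0/π) × [bracket] = (1361/π) × 0.172247 = 74.62 W/m².

Q̄ ≈ 74.6 W/m²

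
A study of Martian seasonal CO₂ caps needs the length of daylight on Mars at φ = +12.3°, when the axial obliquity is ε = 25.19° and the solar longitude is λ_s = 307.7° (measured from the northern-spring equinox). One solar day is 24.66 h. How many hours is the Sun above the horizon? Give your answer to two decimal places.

Solar declination: sin δ = sin ε · sin λ_s = sin 25.19° × sin 307.7° = -0.33676, so δ = -19.680°.
cos H₀ = −tan φ · tan δ = −tan(+12.3°) × tan(-19.680°) = 0.0780, so H₀ = 1.4927 rad = 85.53°.
Daylight = 2H₀/(2π) × 24.66 h = (1.4927/π) × 24.66 = 11.72 h.

11.72 h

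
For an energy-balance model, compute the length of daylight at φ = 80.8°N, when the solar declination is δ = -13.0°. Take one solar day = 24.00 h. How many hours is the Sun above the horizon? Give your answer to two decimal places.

cos H₀ = −tan φ · tan δ = 1.4254 ≥ 1, so the Sun never rises (polar night) and H₀ = 0.
Daylight = 2H₀/(2π) × 24.00 h = (0.0000/π) × 24.00 = 0.00 h.

0.00 h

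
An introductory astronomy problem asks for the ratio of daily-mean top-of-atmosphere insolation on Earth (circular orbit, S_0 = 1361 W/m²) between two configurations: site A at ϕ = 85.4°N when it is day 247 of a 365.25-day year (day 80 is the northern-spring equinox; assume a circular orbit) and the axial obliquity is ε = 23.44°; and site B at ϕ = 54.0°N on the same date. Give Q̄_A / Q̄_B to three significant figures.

Q̄_A / Q̄_B ≈ 0.456

— Configuration A (ϕ=+85.4°):
Solar longitude: L_s = 360° × (247 − 80)/365.25 = 164.600°.
sin δ = sin 23.44° × sin 164.600° = 0.10564, so δ = +6.064°.
cos h₀ = −tan(+85.4°) tan(+6.064°) = -1.3203 ≤ −1 ⇒ polar day, h₀ = π.
Bracket: h₀ sin ϕ sin δ + cos ϕ cos δ sin h₀ = 3.1416×0.99678×0.10564 + 0.08020×0.99440×0.00000 = 0.330810 + 0.000000 = 0.330810.
Q̄ = (S_0/π) × [bracket] = (1361/π) × 0.330810 = 143.31 W/m².
— Configuration B (ϕ=+54.0°):
cos h₀ = −tan(+54.0°) tan(+6.064°) = -0.1462, h₀ = 1.7175 rad.
Bracket: h₀ sin ϕ sin δ + cos ϕ cos δ sin h₀ = 1.7175×0.80902×0.10564 + 0.58779×0.99440×0.98925 = 0.146786 + 0.578215 = 0.725001.
Q̄ = (S_0/π) × [bracket] = (1361/π) × 0.725001 = 314.08 W/m².
Ratio Q̄_A / Q̄_B = 143.31 / 314.08 = 0.4563.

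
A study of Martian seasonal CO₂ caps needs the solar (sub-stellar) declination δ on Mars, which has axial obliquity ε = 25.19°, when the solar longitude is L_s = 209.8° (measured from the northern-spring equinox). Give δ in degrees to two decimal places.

δ = -12.21°

sin δ = sin ε · sin L_s = sin 25.19° × sin 209.8° = -0.211523.
δ = arcsin(-0.211523) = -12.21°.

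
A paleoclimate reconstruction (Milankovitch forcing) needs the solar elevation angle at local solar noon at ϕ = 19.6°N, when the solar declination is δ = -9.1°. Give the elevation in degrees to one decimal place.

61.3°

At local noon the hour angle is zero, so the zenith angle equals |ϕ − δ| = |+19.6° − (-9.100°)| = 28.700°.
Elevation = 90° − 28.700° = 61.3°.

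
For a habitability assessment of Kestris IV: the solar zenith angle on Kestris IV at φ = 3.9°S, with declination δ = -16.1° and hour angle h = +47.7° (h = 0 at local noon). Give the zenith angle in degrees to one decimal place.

θ_z = 48.4°

cos θ_z = sin φ sin δ + cos φ cos δ cos h = 0.018862 + 0.645119 = 0.663981.
θ_z = arccos(0.663981) = 48.4°.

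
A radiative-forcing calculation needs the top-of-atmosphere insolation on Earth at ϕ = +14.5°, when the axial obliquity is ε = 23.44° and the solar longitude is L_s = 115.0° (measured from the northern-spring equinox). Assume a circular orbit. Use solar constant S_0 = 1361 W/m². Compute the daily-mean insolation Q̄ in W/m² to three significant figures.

Q̄ ≈ 455 W/m²

Solar declination: sin δ = sin ε · sin L_s = sin 23.44° × sin 115.0° = 0.36052, so δ = +21.132°.
cos h₀ = −tan(+14.5°) tan(+21.132°) = -0.1000, h₀ = 1.6709 rad.
Bracket: h₀ sin ϕ sin δ + cos ϕ cos δ sin h₀ = 1.6709×0.25038×0.36052 + 0.96815×0.93275×0.99499 = 0.150827 + 0.898518 = 1.049345.
Q̄ = (S_0/π) × [bracket] = (1361/π) × 1.049345 = 454.6 W/m².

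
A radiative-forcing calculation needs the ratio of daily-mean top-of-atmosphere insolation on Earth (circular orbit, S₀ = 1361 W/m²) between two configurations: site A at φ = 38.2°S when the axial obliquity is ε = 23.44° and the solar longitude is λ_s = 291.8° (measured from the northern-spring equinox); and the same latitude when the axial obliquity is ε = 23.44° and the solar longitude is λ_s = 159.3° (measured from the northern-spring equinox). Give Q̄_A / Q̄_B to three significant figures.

— Configuration A (φ=-38.2°):
Solar declination: sin δ = sin ε · sin λ_s = sin 23.44° × sin 291.8° = -0.36934, so δ = -21.675°.
cos H₀ = −tan(-38.2°) tan(-21.675°) = -0.3128, H₀ = 1.8889 rad.
Bracket: H₀ sin φ sin δ + cos φ cos δ sin H₀ = 1.8889×-0.61841×-0.36934 + 0.78586×0.92929×0.94983 = 0.431431 + 0.693653 = 1.125084.
Q̄ = (S₀/π) × [bracket] = (1361/π) × 1.125084 = 487.41 W/m².
— Configuration B (φ=-38.2°):
Solar declination: sin δ = sin ε · sin λ_s = sin 23.44° × sin 159.3° = 0.14061, so δ = +8.083°.
cos H₀ = −tan(-38.2°) tan(+8.083°) = 0.1118, H₀ = 1.4588 rad.
Bracket: H₀ sin φ sin δ + cos φ cos δ sin H₀ = 1.4588×-0.61841×0.14061 + 0.78586×0.99007×0.99374 = -0.126849 + 0.773186 = 0.646337.
Q̄ = (S₀/π) × [bracket] = (1361/π) × 0.646337 = 280.01 W/m².
Ratio Q̄_A / Q̄_B = 487.41 / 280.01 = 1.741.

Q̄_A / Q̄_B ≈ 1.74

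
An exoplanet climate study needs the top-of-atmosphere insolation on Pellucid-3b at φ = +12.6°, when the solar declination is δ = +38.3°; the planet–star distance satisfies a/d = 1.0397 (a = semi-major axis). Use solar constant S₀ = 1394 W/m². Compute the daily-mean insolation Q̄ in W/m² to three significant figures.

cos H₀ = −tan(+12.6°) tan(+38.300°) = -0.1765, H₀ = 1.7483 rad.
Bracket: H₀ sin φ sin δ + cos φ cos δ sin H₀ = 1.7483×0.21814×0.61978 + 0.97592×0.78478×0.98430 = 0.236368 + 0.753858 = 0.990226.
Inverse-square distance factor (a/d)² = 1.0397² = 1.080976.
Q̄ = (S₀/π) × 1.080976 × [bracket] = (1394/π) × 1.080976 × 0.990226 = 475.0 W/m².

Q̄ ≈ 475 W/m²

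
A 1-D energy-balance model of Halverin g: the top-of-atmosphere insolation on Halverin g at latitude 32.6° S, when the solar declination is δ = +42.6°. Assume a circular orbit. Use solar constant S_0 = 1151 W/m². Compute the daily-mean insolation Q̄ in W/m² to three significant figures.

Q̄ ≈ 57.9 W/m²

cos h₀ = −tan(-32.6°) tan(+42.600°) = 0.5881, h₀ = 0.9421 rad.
Bracket: h₀ sin ϕ sin δ + cos ϕ cos δ sin h₀ = 0.9421×-0.53877×0.67688 + 0.84245×0.73610×0.80881 = -0.343568 + 0.501565 = 0.157997.
Q̄ = (S_0/π) × [bracket] = (1151/π) × 0.157997 = 57.89 W/m².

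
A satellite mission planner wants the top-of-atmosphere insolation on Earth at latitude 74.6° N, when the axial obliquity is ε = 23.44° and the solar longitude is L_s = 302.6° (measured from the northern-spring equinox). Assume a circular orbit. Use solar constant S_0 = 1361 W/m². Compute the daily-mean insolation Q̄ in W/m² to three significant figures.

Q̄ ≈ 0.00 W/m²

Solar declination: sin δ = sin ε · sin L_s = sin 23.44° × sin 302.6° = -0.33512, so δ = -19.580°.
cos h₀ = −tan(+74.6°) tan(-19.580°) = 1.2913 ≥ 1 ⇒ polar night, h₀ = 0 and Q̄ = 0.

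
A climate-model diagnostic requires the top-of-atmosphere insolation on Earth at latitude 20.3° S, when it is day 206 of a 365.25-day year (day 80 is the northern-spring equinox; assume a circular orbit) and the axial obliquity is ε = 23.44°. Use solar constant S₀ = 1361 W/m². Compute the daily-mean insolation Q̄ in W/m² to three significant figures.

Q̄ ≈ 309 W/m²

Solar longitude: λ_s = 360° × (206 − 80)/365.25 = 124.189°.
sin δ = sin 23.44° × sin 124.189° = 0.32905, so δ = +19.211°.
cos H₀ = −tan(-20.3°) tan(+19.211°) = 0.1289, H₀ = 1.4415 rad.
Bracket: H₀ sin φ sin δ + cos φ cos δ sin H₀ = 1.4415×-0.34694×0.32905 + 0.93789×0.94431×0.99166 = -0.164563 + 0.878273 = 0.713710.
Q̄ = (S₀/π) × [bracket] = (1361/π) × 0.713710 = 309.2 W/m².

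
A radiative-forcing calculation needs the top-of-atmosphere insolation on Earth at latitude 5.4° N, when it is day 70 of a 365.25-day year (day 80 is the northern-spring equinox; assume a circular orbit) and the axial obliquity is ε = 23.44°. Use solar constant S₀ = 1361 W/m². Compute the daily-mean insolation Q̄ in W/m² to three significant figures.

Solar longitude: λ_s = 360° × (70 − 80)/365.25 = -9.856°, i.e. -9.856° + 360° = 350.144°.
sin δ = sin 23.44° × sin 350.144° = -0.06809, so δ = -3.904°.
cos H₀ = −tan(+5.4°) tan(-3.904°) = 0.0065, H₀ = 1.5643 rad.
Bracket: H₀ sin φ sin δ + cos φ cos δ sin H₀ = 1.5643×0.09411×-0.06809 + 0.99556×0.99768×0.99998 = -0.010024 + 0.993230 = 0.983206.
Q̄ = (S₀/π) × [bracket] = (1361/π) × 0.983206 = 425.9 W/m².

Q̄ ≈ 426 W/m²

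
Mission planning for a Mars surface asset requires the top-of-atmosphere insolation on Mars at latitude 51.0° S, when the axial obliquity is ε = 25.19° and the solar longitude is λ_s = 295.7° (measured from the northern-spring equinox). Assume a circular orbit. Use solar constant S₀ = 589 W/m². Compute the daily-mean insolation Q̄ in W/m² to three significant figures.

Q̄ ≈ 211 W/m²

Solar declination: sin δ = sin ε · sin λ_s = sin 25.19° × sin 295.7° = -0.38352, so δ = -22.552°.
cos H₀ = −tan(-51.0°) tan(-22.552°) = -0.5128, H₀ = 2.1093 rad.
Bracket: H₀ sin φ sin δ + cos φ cos δ sin H₀ = 2.1093×-0.77715×-0.38352 + 0.62932×0.92353×0.85850 = 0.628682 + 0.498957 = 1.127639.
Q̄ = (S₀/π) × [bracket] = (589/π) × 1.127639 = 211.4 W/m².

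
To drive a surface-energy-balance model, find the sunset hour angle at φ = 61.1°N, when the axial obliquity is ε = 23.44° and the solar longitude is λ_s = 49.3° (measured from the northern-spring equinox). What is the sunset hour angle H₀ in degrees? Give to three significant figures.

Solar declination: sin δ = sin ε · sin λ_s = sin 23.44° × sin 49.3° = 0.30158, so δ = +17.552°.
cos H₀ = −tan φ · tan δ = −tan(+61.1°) × tan(+17.552°) = -0.5730, so H₀ = 2.1809 rad = 124.96°.

H₀ = 125°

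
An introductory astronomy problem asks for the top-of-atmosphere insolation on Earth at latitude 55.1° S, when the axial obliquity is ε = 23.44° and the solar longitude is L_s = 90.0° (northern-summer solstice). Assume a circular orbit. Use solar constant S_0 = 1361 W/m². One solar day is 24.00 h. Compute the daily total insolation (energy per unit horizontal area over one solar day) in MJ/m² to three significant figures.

4.40 MJ/m²

Solar declination: sin δ = sin ε · sin L_s = sin 23.44° × sin 90.0° = 0.39779, so δ = +23.440°.
cos h₀ = −tan(-55.1°) tan(+23.440°) = 0.6215, h₀ = 0.9001 rad.
Bracket: h₀ sin ϕ sin δ + cos ϕ cos δ sin h₀ = 0.9001×-0.82015×0.39779 + 0.57215×0.91748×0.78341 = -0.293655 + 0.411240 = 0.117585.
Q̄ = (S_0/π) × [bracket] = (1361/π) × 0.117585 = 50.940 W/m².
Daily total = Q̄ × 24.00 h × 3600 s/h = 50.940 × 24.00 × 3600 / 10⁶ = 4.401 MJ/m².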